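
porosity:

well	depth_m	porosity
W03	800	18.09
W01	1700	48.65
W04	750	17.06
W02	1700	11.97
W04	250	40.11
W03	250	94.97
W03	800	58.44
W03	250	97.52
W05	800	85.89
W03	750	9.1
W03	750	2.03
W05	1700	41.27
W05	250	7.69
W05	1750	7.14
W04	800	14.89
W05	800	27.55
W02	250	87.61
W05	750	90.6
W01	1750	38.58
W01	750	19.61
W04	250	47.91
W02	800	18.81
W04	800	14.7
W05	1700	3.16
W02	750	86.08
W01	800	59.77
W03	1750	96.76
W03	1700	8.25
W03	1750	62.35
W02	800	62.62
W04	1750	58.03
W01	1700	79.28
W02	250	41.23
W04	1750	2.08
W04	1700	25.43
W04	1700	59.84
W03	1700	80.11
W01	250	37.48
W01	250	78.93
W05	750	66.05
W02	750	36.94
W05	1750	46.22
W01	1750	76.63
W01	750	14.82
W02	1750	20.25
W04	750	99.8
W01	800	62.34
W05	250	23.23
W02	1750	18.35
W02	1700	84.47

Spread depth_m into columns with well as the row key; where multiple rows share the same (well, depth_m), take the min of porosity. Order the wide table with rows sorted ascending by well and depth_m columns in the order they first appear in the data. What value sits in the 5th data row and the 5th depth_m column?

With rows sorted ascending by well, row 5 is well=W05. depth_m columns in first-appearance order: 800, 1700, 750, 250, 1750; column 5 is 1750.
Long rows with well=W05, depth_m=1750: min(7.14, 46.22) = 7.14.

7.14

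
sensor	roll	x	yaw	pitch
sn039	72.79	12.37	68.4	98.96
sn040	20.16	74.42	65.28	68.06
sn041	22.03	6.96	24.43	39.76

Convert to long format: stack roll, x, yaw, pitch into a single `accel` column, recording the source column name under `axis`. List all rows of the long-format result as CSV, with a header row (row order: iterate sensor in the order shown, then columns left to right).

sensor,axis,accel
sn039,roll,72.79
sn039,x,12.37
sn039,yaw,68.4
sn039,pitch,98.96
sn040,roll,20.16
sn040,x,74.42
sn040,yaw,65.28
sn040,pitch,68.06
sn041,roll,22.03
sn041,x,6.96
sn041,yaw,24.43
sn041,pitch,39.76

Each (sensor, column) pair becomes one row: 3 × 4 = 12 rows.
For example, (sn039, roll) → accel=72.79.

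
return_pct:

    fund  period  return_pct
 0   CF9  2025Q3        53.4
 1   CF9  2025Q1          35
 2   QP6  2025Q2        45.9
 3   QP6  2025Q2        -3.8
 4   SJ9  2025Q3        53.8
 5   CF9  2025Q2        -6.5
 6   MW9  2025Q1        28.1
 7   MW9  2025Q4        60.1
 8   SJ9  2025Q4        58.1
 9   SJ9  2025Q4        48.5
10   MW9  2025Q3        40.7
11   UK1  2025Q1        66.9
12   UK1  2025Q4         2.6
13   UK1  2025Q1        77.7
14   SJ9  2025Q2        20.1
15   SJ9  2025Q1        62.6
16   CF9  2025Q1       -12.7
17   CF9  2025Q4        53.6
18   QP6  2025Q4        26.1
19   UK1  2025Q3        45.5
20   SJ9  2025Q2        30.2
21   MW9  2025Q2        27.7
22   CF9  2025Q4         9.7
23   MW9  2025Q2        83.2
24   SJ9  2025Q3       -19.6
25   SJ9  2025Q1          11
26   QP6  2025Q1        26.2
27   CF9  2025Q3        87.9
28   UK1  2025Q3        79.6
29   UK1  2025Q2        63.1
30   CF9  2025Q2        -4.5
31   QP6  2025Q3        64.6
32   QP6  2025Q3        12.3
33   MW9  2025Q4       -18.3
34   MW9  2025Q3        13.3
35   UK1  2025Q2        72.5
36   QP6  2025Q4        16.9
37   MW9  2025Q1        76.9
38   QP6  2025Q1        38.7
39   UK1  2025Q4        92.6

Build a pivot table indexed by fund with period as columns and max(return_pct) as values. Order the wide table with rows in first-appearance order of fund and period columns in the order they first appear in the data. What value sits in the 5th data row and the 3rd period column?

72.5

With rows in first-appearance order of fund, row 5 is fund=UK1. period columns in first-appearance order: 2025Q3, 2025Q1, 2025Q2, 2025Q4; column 3 is 2025Q2.
Long rows with fund=UK1, period=2025Q2: max(63.1, 72.5) = 72.5.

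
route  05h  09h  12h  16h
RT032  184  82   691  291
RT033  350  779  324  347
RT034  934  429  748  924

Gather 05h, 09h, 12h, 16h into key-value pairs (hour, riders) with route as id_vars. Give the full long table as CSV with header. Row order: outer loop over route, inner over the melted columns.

Each (route, column) pair becomes one row: 3 × 4 = 12 rows.
For example, (RT032, 05h) → riders=184.

route,hour,riders
RT032,05h,184
RT032,09h,82
RT032,12h,691
RT032,16h,291
RT033,05h,350
RT033,09h,779
RT033,12h,324
RT033,16h,347
RT034,05h,934
RT034,09h,429
RT034,12h,748
RT034,16h,924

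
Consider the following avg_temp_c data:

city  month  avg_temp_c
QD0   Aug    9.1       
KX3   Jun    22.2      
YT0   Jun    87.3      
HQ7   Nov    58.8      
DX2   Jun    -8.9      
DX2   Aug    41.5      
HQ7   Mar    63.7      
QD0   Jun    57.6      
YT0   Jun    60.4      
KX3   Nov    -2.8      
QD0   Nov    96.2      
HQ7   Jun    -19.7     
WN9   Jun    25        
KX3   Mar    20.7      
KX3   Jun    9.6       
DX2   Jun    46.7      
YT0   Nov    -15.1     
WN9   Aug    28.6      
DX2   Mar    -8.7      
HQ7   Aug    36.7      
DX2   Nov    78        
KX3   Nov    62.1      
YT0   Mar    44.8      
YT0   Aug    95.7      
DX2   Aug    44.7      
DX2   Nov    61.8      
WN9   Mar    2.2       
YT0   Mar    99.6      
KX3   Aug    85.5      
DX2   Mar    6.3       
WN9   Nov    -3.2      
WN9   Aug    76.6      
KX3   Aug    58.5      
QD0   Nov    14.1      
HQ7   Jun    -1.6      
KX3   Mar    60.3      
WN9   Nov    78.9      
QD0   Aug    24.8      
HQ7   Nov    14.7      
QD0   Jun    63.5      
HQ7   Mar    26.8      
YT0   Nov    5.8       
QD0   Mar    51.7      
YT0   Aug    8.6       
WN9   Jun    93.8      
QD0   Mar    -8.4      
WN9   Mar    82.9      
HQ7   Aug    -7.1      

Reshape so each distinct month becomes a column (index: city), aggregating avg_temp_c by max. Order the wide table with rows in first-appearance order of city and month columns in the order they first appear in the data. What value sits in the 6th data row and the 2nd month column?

With rows in first-appearance order of city, row 6 is city=WN9. month columns in first-appearance order: Aug, Jun, Nov, Mar; column 2 is Jun.
Long rows with city=WN9, month=Jun: max(25, 93.8) = 93.8.

93.8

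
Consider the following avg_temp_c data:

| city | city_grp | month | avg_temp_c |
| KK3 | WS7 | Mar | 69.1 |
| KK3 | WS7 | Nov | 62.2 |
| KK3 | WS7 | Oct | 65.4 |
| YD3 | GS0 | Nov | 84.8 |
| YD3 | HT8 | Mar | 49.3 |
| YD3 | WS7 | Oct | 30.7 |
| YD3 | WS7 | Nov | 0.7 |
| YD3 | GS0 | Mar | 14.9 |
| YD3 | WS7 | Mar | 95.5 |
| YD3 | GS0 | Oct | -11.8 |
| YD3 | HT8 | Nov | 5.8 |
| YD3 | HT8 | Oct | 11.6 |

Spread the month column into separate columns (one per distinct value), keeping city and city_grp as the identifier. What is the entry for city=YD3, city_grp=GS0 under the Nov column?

Wide layout: rows indexed by city and city_grp, columns are the 3 distinct month values (Mar, Nov, Oct).
Cell (city=YD3, city_grp=GS0, month=Nov) draws from the long row where city=YD3, city_grp=GS0 and month=Nov, which has avg_temp_c=84.8.

84.8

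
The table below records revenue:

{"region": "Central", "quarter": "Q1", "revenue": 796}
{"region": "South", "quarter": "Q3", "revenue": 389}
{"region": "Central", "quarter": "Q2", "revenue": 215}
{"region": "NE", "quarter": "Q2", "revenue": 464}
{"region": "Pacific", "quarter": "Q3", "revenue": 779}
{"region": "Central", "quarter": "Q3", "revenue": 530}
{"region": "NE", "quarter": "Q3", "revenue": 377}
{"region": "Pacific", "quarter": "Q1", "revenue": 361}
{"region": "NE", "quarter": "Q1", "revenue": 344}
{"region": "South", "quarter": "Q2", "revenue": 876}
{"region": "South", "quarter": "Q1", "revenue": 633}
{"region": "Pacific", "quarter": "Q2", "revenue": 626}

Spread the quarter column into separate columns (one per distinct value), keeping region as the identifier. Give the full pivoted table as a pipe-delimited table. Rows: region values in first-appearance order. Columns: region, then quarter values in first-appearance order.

Columns: region plus the 3 distinct quarter values (Q1, Q3, Q2).
For example, row Central column Q1 takes revenue=796 from the long row (Central, Q1).

| region | Q1 | Q3 | Q2 |
| Central | 796 | 530 | 215 |
| South | 633 | 389 | 876 |
| NE | 344 | 377 | 464 |
| Pacific | 361 | 779 | 626 |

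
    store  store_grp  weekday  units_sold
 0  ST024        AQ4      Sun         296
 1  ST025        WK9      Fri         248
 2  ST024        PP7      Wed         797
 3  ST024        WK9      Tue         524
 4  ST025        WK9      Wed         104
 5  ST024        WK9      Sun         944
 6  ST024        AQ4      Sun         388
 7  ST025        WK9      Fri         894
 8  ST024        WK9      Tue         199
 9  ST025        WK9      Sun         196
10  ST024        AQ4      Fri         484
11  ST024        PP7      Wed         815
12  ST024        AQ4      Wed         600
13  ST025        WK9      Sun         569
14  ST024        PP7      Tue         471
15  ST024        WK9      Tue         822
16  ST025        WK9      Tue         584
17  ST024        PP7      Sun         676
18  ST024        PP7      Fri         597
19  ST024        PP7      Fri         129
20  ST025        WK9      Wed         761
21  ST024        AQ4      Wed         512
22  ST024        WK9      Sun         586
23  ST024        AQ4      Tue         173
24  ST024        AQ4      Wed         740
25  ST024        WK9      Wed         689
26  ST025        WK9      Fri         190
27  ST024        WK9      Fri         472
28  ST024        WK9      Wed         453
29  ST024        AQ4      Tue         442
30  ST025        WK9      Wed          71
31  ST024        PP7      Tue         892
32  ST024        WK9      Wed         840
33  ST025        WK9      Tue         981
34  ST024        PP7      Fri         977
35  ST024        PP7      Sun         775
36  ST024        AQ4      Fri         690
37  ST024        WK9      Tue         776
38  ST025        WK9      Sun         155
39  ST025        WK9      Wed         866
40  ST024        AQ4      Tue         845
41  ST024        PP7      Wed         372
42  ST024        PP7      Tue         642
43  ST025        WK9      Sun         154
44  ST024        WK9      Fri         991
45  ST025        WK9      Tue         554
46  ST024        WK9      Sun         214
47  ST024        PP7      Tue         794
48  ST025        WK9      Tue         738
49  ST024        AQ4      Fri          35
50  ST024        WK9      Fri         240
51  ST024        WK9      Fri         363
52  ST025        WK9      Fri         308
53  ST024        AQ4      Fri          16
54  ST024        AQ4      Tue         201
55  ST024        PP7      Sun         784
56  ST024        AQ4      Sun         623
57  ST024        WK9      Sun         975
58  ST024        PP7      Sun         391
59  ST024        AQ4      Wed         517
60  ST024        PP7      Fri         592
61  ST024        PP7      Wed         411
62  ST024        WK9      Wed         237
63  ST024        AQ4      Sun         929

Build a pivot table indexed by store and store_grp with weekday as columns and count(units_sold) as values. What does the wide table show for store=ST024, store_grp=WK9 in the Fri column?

Rows with store=ST024, store_grp=WK9 and weekday=Fri: units_sold values are 472, 991, 240, 363.
4 rows match — count = 4.

4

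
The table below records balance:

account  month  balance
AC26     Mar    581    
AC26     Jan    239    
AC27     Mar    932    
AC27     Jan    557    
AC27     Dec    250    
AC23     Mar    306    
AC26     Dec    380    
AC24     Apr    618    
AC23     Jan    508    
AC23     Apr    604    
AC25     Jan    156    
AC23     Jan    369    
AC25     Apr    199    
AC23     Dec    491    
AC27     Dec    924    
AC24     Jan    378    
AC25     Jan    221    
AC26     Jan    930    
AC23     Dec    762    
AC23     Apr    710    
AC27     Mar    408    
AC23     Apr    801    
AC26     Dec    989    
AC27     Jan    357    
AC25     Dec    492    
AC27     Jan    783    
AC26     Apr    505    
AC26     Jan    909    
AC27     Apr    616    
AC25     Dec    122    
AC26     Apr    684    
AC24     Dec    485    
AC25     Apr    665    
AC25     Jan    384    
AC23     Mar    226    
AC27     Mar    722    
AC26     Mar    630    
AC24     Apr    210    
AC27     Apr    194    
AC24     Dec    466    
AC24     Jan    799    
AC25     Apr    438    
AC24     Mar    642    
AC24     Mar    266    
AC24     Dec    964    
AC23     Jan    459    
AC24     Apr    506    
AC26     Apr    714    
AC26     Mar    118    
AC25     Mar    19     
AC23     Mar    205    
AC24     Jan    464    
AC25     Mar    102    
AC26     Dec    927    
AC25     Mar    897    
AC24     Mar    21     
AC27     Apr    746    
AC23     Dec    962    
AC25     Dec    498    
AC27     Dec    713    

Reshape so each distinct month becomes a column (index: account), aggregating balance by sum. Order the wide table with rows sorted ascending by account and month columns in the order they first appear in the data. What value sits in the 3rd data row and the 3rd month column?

1112

With rows sorted ascending by account, row 3 is account=AC25. month columns in first-appearance order: Mar, Jan, Dec, Apr; column 3 is Dec.
Long rows with account=AC25, month=Dec: 492 + 122 + 498 = 1112.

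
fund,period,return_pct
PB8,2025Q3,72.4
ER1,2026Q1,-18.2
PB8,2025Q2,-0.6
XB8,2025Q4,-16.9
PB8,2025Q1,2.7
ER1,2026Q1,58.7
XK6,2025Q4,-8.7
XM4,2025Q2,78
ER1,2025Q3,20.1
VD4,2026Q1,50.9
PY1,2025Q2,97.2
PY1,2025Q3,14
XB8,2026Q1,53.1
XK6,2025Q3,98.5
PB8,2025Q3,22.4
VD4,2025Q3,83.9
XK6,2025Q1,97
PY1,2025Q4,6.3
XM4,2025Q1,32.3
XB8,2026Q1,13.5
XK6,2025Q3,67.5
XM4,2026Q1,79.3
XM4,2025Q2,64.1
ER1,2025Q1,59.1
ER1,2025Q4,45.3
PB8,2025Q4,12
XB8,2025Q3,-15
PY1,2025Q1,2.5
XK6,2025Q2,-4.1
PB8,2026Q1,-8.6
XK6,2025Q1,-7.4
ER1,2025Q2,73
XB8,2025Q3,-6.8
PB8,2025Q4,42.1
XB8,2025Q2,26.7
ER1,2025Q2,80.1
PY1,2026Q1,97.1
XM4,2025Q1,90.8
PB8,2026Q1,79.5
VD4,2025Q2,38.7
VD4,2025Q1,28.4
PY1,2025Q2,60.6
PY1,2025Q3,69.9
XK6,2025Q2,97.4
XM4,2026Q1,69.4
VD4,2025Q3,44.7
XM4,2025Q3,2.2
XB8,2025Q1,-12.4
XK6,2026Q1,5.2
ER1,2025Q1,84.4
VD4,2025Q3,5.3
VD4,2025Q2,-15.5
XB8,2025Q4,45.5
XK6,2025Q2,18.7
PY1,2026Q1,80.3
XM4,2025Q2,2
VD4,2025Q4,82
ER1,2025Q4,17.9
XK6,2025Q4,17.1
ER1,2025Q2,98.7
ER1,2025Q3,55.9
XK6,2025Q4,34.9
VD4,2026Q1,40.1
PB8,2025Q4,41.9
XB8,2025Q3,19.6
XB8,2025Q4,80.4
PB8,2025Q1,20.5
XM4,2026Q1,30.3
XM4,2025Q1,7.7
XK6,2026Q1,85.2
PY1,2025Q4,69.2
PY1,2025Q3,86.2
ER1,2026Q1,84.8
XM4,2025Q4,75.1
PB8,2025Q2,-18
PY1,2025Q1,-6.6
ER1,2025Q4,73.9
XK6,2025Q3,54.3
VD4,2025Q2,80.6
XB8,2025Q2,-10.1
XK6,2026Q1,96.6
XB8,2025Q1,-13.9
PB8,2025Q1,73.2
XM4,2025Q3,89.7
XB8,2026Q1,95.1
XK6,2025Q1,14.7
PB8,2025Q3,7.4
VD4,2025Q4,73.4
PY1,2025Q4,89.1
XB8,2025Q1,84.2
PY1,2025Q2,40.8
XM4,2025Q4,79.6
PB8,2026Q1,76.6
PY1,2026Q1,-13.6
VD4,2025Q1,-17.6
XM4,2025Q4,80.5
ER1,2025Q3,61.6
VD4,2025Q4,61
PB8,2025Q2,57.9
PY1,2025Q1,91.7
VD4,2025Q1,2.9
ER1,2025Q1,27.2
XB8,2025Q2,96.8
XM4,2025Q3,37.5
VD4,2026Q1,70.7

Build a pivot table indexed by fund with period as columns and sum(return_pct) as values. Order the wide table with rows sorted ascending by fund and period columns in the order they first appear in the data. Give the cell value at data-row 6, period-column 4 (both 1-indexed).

With rows sorted ascending by fund, row 6 is fund=XK6. period columns in first-appearance order: 2025Q3, 2026Q1, 2025Q2, 2025Q4, 2025Q1; column 4 is 2025Q4.
Long rows with fund=XK6, period=2025Q4: -8.7 + 17.1 + 34.9 = 43.3.

43.3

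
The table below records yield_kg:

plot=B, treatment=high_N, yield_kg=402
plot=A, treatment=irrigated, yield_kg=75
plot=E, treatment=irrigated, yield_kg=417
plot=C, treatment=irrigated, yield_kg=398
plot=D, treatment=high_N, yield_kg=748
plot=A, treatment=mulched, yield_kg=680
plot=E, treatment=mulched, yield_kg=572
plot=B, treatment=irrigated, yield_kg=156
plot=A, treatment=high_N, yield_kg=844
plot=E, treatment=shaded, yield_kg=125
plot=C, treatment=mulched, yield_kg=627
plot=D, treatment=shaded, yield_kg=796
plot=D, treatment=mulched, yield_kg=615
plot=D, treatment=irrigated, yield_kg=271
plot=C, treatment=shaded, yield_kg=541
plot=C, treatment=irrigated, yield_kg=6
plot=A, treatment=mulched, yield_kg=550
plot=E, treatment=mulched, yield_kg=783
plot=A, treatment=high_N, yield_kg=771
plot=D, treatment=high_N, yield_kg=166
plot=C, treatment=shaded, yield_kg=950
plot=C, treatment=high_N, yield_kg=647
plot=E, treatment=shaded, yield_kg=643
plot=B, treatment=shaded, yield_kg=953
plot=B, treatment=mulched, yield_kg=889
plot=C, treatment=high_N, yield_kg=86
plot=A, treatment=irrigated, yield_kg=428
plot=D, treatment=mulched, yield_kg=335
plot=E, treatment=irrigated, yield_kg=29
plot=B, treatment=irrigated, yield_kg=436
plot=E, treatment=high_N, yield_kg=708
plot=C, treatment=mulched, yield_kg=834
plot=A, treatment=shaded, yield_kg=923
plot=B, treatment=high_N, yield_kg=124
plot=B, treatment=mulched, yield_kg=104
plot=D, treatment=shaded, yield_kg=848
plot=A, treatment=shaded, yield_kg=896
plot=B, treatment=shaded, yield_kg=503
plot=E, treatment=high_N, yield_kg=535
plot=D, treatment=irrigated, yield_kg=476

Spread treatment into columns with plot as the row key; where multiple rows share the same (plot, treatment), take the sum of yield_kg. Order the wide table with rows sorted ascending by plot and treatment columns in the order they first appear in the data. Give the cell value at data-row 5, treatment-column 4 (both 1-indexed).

768

With rows sorted ascending by plot, row 5 is plot=E. treatment columns in first-appearance order: high_N, irrigated, mulched, shaded; column 4 is shaded.
Long rows with plot=E, treatment=shaded: 125 + 643 = 768.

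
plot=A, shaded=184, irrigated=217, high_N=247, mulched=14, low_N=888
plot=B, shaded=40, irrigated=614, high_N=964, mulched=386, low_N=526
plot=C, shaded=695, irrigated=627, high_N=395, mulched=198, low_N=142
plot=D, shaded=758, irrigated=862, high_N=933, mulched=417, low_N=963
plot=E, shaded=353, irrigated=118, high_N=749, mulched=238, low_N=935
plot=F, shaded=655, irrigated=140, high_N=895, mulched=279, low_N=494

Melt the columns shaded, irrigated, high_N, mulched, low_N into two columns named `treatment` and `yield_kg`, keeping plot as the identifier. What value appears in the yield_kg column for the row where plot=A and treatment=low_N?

888

Unpivoting turns each (plot, wide-column) pair into one long row.
The wide cell at row A, column low_N holds 888, so the long row (A, low_N) has yield_kg=888.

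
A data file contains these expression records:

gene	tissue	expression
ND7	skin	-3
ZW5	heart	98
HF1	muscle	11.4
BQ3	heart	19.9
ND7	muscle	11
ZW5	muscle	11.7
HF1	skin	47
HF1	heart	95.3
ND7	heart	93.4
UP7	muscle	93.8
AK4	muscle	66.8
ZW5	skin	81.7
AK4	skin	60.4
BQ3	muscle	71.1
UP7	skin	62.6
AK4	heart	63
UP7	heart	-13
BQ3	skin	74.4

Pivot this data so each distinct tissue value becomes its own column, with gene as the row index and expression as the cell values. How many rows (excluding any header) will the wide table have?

6

6 distinct gene values → 6 rows.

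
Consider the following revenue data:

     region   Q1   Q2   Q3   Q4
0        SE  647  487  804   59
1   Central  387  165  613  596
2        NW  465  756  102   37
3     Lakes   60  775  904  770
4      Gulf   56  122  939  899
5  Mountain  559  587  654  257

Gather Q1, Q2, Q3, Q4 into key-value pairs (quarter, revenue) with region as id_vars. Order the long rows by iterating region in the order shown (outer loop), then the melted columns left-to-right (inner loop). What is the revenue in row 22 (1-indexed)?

24 rows total (6 × 4). Row 22: index ⌊(22-1)/4⌋ = 5 into region → Mountain; (22-1) mod 4 = 1 into the melted columns → Q2.
So row 22 is (Mountain, Q2, 587); revenue = 587.

587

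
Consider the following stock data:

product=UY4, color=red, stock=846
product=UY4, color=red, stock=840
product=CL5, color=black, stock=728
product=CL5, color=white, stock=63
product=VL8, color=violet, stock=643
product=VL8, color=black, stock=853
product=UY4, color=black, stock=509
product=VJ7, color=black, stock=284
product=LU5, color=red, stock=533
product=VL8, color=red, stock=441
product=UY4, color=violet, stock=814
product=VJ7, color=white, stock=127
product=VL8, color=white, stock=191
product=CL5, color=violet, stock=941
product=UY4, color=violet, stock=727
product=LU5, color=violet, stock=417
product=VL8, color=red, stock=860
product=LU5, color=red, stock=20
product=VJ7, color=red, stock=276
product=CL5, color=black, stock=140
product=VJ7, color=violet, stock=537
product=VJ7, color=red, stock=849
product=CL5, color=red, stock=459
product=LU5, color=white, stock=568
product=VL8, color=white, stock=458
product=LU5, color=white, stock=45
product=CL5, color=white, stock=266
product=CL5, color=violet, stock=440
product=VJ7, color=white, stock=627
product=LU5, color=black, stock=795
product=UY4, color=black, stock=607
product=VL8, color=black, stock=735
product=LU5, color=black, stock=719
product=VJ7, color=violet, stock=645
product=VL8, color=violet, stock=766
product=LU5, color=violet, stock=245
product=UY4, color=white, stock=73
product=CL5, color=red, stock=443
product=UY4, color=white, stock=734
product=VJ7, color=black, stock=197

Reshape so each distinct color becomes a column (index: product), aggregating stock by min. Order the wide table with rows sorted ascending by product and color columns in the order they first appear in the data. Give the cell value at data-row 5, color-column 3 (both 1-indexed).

With rows sorted ascending by product, row 5 is product=VL8. color columns in first-appearance order: red, black, white, violet; column 3 is white.
Long rows with product=VL8, color=white: min(191, 458) = 191.

191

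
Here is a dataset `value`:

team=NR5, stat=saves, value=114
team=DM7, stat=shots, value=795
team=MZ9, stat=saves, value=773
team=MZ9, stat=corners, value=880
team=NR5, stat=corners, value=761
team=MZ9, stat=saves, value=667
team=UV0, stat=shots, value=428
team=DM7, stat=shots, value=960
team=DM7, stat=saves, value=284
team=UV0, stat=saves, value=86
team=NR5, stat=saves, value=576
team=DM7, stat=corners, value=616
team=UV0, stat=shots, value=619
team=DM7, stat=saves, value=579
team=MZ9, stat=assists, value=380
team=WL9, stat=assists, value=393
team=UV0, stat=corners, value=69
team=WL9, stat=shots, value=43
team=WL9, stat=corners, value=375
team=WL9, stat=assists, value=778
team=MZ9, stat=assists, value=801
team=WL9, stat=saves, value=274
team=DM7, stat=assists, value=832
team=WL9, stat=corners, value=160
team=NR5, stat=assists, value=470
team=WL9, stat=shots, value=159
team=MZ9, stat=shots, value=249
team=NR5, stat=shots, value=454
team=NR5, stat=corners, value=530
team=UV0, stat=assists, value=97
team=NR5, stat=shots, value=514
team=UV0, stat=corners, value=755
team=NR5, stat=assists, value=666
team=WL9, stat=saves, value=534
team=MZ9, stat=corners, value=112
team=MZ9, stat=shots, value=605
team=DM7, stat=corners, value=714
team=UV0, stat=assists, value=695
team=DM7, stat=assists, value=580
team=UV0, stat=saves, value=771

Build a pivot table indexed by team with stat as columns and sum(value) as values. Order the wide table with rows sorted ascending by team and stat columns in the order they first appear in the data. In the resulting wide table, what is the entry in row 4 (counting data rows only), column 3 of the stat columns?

824

With rows sorted ascending by team, row 4 is team=UV0. stat columns in first-appearance order: saves, shots, corners, assists; column 3 is corners.
Long rows with team=UV0, stat=corners: 69 + 755 = 824.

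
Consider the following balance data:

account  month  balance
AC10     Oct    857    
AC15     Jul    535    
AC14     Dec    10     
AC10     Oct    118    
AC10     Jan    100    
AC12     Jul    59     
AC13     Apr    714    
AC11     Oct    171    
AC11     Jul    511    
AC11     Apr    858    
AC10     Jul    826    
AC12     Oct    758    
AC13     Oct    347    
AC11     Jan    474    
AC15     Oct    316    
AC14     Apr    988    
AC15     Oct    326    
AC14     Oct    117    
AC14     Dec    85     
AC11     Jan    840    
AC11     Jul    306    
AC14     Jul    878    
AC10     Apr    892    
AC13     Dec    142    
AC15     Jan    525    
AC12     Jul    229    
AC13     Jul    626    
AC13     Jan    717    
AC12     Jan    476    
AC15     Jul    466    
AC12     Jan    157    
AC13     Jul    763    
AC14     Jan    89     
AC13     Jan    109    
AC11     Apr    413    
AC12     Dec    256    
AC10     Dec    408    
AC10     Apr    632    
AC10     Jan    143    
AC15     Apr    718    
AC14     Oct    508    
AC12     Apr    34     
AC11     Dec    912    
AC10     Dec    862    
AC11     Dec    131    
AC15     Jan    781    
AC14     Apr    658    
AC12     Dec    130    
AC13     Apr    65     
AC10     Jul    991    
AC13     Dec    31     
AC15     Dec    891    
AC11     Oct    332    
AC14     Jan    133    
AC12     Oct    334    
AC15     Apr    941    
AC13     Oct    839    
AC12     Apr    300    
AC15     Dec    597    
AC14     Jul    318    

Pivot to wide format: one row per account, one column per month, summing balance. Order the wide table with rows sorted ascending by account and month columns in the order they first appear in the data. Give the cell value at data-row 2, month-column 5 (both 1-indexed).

With rows sorted ascending by account, row 2 is account=AC11. month columns in first-appearance order: Oct, Jul, Dec, Jan, Apr; column 5 is Apr.
Long rows with account=AC11, month=Apr: 858 + 413 = 1271.

1271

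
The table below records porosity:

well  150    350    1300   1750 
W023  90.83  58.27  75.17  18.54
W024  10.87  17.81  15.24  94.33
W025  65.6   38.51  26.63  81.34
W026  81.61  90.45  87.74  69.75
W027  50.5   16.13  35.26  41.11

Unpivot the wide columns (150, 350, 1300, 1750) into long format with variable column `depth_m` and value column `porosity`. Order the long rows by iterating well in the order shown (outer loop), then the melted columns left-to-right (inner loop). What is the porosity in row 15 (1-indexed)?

87.74

20 rows total (5 × 4). Row 15: index ⌊(15-1)/4⌋ = 3 into well → W026; (15-1) mod 4 = 2 into the melted columns → 1300.
So row 15 is (W026, 1300, 87.74); porosity = 87.74.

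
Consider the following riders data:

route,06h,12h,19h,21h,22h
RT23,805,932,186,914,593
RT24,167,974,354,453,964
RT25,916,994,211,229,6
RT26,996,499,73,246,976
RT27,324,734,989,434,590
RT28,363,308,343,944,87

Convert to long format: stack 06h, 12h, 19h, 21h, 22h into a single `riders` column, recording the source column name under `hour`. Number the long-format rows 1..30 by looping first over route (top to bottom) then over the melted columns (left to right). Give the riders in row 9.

30 rows total (6 × 5). Row 9: index ⌊(9-1)/5⌋ = 1 into route → RT24; (9-1) mod 5 = 3 into the melted columns → 21h.
So row 9 is (RT24, 21h, 453); riders = 453.

453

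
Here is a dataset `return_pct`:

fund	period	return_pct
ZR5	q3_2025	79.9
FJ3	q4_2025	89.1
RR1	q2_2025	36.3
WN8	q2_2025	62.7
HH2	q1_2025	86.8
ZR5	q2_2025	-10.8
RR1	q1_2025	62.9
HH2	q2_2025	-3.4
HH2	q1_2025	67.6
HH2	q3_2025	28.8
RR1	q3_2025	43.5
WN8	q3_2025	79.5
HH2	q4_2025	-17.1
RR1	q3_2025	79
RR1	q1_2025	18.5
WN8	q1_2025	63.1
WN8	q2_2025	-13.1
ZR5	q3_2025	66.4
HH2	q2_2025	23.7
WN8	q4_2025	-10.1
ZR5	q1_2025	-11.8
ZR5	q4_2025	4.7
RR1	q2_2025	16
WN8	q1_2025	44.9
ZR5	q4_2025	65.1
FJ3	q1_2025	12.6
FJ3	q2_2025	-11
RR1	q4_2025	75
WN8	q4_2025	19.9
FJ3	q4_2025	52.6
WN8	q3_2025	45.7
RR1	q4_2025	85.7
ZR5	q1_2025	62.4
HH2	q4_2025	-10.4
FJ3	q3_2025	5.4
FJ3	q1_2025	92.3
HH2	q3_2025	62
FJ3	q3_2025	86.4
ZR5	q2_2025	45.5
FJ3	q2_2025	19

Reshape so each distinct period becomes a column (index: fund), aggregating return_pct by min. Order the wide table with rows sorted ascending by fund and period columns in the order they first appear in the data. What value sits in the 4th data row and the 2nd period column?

With rows sorted ascending by fund, row 4 is fund=WN8. period columns in first-appearance order: q3_2025, q4_2025, q2_2025, q1_2025; column 2 is q4_2025.
Long rows with fund=WN8, period=q4_2025: min(-10.1, 19.9) = -10.1.

-10.1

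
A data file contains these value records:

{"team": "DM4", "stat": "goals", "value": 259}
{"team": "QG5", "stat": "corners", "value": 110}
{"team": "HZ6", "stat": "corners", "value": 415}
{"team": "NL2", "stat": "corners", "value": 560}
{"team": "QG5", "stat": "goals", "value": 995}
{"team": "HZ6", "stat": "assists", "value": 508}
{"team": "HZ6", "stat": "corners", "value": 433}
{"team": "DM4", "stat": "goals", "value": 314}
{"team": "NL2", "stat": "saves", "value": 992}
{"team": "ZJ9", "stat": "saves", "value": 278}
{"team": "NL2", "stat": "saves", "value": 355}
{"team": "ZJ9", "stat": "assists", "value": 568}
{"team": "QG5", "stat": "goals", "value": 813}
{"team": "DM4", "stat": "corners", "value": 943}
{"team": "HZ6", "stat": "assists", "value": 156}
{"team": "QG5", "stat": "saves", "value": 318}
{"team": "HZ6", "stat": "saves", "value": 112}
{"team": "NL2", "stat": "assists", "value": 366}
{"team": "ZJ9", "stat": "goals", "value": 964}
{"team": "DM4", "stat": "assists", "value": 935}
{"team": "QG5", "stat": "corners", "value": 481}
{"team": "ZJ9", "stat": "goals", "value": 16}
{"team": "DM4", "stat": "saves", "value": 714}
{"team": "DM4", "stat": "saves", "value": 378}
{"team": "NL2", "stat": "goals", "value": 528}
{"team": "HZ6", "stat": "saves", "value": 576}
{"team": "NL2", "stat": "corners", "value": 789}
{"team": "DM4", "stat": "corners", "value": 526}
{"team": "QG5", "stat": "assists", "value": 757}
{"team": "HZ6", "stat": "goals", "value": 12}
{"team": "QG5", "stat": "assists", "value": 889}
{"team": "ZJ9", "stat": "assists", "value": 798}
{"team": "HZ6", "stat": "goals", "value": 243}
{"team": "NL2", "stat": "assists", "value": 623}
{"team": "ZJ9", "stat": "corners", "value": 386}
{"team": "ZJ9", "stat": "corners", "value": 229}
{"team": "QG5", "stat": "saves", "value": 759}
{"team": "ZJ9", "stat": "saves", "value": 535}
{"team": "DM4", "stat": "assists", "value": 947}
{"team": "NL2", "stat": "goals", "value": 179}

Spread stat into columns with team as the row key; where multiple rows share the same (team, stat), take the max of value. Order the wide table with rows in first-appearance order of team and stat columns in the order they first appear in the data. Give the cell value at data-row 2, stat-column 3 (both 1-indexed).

889

With rows in first-appearance order of team, row 2 is team=QG5. stat columns in first-appearance order: goals, corners, assists, saves; column 3 is assists.
Long rows with team=QG5, stat=assists: max(757, 889) = 889.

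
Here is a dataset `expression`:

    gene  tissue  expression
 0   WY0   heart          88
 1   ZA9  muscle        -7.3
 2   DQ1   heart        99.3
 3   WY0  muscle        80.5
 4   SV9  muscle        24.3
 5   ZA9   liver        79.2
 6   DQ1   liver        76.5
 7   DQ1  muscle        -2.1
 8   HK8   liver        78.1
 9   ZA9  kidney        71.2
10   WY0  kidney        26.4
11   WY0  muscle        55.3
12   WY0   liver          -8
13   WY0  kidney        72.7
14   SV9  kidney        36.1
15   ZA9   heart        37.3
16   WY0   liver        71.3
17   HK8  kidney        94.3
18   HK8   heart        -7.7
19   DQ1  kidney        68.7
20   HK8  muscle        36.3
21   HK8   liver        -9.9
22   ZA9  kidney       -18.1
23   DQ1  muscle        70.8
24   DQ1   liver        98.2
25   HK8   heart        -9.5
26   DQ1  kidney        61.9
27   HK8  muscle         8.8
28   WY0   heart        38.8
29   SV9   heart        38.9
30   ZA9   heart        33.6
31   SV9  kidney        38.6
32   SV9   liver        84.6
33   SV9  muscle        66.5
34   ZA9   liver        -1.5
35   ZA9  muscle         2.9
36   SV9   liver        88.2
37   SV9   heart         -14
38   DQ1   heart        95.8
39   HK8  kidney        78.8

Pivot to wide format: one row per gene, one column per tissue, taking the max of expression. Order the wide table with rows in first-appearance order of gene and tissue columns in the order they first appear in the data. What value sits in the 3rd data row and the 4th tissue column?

68.7

With rows in first-appearance order of gene, row 3 is gene=DQ1. tissue columns in first-appearance order: heart, muscle, liver, kidney; column 4 is kidney.
Long rows with gene=DQ1, tissue=kidney: max(68.7, 61.9) = 68.7.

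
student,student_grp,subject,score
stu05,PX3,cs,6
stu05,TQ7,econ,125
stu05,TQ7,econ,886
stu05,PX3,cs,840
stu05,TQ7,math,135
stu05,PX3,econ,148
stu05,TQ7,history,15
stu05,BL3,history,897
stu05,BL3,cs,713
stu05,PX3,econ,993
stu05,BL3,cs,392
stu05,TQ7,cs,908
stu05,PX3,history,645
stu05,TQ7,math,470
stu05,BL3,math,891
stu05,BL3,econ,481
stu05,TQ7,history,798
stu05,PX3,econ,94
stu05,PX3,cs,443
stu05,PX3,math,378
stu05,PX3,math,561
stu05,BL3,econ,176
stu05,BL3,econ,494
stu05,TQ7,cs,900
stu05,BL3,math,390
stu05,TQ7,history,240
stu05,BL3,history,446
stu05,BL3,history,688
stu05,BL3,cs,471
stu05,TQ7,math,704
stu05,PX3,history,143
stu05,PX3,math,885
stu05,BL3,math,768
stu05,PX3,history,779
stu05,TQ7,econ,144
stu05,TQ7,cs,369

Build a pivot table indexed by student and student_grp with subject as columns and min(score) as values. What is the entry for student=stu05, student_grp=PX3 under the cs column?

Rows with student=stu05, student_grp=PX3 and subject=cs: score values are 6, 840, 443.
min(6, 840, 443) = 6.

6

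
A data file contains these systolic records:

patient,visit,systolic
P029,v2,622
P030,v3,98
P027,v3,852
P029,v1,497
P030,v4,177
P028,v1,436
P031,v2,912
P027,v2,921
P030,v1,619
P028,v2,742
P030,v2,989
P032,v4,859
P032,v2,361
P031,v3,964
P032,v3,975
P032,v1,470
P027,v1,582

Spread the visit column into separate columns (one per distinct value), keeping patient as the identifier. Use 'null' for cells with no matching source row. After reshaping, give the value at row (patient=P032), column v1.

The long row with patient=P032, visit=v1 has systolic=470.

470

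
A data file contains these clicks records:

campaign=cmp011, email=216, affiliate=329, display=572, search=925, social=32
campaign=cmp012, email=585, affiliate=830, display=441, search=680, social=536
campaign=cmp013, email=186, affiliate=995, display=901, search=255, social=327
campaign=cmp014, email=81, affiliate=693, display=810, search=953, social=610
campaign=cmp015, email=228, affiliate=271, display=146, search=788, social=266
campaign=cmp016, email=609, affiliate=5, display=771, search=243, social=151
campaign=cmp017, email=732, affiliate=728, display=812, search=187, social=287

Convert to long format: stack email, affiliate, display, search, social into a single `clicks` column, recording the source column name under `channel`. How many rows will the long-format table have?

35

7 campaign values × 5 melted columns = 35 rows.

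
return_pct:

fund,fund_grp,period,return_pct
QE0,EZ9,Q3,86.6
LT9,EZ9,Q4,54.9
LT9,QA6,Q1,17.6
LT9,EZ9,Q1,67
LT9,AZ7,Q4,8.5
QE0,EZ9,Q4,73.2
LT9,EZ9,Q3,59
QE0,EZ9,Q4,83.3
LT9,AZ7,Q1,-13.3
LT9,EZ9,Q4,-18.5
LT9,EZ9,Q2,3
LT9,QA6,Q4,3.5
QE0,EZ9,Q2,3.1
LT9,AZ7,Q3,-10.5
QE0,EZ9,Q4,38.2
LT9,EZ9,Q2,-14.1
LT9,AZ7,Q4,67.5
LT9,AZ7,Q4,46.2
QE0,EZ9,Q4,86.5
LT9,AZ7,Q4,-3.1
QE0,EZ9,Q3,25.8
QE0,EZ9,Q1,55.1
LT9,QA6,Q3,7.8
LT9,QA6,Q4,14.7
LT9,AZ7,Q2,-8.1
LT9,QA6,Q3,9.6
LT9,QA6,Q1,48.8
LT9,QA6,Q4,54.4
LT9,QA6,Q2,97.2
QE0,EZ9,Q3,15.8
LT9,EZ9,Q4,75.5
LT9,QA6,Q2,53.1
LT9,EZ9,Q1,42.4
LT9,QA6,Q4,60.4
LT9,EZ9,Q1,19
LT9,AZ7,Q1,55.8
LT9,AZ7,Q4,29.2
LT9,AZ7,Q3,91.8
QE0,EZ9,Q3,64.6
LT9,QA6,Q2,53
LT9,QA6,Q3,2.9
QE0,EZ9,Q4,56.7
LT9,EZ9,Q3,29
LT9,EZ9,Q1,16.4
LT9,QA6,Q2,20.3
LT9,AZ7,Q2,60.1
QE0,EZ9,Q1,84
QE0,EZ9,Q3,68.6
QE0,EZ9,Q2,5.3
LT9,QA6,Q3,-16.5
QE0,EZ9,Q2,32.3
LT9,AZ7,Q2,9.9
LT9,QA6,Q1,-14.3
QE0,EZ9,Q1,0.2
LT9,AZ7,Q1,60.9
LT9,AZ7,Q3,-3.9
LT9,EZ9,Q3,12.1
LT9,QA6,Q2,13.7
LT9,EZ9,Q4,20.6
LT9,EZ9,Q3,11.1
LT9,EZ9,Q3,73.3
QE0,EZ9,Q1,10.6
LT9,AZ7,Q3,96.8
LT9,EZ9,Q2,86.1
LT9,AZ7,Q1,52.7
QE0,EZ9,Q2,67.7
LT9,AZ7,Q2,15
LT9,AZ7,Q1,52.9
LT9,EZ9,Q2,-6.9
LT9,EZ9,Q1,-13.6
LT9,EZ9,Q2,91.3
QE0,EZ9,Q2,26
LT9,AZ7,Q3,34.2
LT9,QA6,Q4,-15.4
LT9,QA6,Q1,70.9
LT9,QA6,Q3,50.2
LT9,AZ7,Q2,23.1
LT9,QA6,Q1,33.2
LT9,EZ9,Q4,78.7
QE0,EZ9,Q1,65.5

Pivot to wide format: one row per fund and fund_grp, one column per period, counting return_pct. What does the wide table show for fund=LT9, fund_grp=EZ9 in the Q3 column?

5

Rows with fund=LT9, fund_grp=EZ9 and period=Q3: return_pct values are 59, 29, 12.1, 11.1, 73.3.
5 rows match — count = 5.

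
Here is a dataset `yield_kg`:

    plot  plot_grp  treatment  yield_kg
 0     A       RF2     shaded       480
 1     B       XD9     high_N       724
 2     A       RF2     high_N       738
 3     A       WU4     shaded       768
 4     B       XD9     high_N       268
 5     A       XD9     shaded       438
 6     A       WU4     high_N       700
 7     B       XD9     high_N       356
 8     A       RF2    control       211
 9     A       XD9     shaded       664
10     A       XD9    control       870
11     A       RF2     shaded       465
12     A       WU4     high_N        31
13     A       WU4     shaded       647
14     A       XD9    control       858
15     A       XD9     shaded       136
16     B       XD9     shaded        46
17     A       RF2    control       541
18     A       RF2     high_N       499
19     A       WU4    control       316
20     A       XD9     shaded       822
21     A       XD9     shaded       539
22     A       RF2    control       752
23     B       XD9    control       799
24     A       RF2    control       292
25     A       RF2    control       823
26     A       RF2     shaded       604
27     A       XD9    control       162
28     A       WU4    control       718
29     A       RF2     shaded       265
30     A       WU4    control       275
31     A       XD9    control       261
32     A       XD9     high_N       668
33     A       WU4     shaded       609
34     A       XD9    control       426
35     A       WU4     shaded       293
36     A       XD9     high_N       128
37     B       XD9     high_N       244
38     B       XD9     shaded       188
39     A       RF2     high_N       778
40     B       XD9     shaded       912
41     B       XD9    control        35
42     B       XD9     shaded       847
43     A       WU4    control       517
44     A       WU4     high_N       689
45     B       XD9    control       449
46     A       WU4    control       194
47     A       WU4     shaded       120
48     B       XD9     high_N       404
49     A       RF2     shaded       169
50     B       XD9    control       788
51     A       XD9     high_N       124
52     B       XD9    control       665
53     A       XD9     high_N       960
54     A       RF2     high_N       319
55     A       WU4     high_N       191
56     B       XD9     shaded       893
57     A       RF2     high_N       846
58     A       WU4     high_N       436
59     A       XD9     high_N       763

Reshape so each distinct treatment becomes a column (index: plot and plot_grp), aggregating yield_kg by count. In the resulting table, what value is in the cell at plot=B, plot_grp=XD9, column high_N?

Rows with plot=B, plot_grp=XD9 and treatment=high_N: yield_kg values are 724, 268, 356, 244, 404.
5 rows match — count = 5.

5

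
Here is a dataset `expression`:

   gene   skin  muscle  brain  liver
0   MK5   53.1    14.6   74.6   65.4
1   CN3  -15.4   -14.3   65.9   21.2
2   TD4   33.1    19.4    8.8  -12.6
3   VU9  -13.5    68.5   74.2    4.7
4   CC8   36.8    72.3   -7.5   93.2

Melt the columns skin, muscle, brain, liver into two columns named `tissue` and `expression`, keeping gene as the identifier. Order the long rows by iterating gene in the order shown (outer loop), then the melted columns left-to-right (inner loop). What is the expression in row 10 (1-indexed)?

20 rows total (5 × 4). Row 10: index ⌊(10-1)/4⌋ = 2 into gene → TD4; (10-1) mod 4 = 1 into the melted columns → muscle.
So row 10 is (TD4, muscle, 19.4); expression = 19.4.

19.4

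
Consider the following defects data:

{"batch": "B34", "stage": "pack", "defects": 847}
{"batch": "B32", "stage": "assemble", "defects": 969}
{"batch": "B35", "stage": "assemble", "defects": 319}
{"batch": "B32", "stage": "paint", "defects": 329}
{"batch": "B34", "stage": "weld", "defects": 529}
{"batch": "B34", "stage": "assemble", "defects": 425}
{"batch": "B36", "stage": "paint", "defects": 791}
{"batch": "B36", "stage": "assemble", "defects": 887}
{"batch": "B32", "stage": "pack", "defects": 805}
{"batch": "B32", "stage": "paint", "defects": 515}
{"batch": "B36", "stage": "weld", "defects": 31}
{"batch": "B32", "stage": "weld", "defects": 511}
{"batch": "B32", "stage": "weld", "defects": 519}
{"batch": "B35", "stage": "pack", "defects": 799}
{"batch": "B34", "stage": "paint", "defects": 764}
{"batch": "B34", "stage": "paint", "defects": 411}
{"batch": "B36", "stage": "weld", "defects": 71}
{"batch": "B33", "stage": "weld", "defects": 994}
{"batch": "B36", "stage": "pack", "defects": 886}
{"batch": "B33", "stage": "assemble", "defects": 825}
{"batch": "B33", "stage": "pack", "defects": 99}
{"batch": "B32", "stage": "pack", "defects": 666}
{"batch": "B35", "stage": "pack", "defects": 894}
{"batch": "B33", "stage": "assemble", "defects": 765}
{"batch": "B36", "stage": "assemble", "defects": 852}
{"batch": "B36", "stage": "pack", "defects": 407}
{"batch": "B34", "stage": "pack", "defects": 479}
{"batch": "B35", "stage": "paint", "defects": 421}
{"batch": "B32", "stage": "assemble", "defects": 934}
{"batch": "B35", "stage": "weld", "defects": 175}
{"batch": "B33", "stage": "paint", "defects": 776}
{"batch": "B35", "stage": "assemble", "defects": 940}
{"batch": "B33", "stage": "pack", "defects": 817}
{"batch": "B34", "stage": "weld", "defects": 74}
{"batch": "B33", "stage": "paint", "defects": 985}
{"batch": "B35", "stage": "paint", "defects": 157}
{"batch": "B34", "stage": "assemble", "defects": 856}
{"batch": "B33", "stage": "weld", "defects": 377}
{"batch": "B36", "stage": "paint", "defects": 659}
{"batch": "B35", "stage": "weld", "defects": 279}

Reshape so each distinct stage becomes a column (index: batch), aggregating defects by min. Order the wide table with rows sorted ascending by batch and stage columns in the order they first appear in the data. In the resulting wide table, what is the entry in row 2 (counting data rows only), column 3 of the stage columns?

With rows sorted ascending by batch, row 2 is batch=B33. stage columns in first-appearance order: pack, assemble, paint, weld; column 3 is paint.
Long rows with batch=B33, stage=paint: min(776, 985) = 776.

776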